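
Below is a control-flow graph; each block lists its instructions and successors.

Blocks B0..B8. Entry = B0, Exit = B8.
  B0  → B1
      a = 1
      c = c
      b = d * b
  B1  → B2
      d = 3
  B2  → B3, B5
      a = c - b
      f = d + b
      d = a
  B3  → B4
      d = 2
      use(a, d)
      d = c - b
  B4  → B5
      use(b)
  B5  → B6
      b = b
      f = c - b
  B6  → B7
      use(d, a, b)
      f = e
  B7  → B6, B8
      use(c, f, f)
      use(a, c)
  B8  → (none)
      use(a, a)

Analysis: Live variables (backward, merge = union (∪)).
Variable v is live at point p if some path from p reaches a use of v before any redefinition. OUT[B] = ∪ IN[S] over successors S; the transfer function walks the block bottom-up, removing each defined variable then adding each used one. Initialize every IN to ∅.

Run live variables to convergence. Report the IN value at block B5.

Per-block solution:
  B0: | IN={b, c, d, e} | OUT={b, c, e}
  B1: | IN={b, c, e} | OUT={b, c, d, e}
  B2: | IN={b, c, d, e} | OUT={a, b, c, d, e}
  B3: | IN={a, b, c, e} | OUT={a, b, c, d, e}
  B4: | IN={a, b, c, d, e} | OUT={a, b, c, d, e}
  B5: | IN={a, b, c, d, e} | OUT={a, b, c, d, e}
  B6: | IN={a, b, c, d, e} | OUT={a, b, c, d, e, f}
  B7: | IN={a, b, c, d, e, f} | OUT={a, b, c, d, e}
  B8: | IN={a} | OUT={}

Merge at B5: OUT[B5] = IN[B6] = {a, b, c, d, e}
Applying B5's transfer function to that OUT value gives IN[B5] (row B5 above).

Answer: {a, b, c, d, e}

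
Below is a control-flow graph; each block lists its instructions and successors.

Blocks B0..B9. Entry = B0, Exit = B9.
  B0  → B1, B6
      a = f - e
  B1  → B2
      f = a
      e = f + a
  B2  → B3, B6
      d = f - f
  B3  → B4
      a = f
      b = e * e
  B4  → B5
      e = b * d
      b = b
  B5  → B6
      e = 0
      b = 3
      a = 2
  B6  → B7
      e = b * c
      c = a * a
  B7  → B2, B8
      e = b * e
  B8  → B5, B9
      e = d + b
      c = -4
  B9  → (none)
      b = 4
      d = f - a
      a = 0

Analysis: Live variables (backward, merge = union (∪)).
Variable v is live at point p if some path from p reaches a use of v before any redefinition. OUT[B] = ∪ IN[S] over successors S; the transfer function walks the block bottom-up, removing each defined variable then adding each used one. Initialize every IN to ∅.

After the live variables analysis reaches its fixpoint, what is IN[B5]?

Answer: {c, d, f}

Trace:
Fixpoint table:
  B0:   IN={b, c, d, e, f}   OUT={a, b, c, d, f}
  B1:   IN={a, b, c}   OUT={a, b, c, e, f}
  B2:   IN={a, b, c, e, f}   OUT={a, b, c, d, e, f}
  B3:   IN={c, d, e, f}   OUT={b, c, d, f}
  B4:   IN={b, c, d, f}   OUT={c, d, f}
  B5:   IN={c, d, f}   OUT={a, b, c, d, f}
  B6:   IN={a, b, c, d, f}   OUT={a, b, c, d, e, f}
  B7:   IN={a, b, c, d, e, f}   OUT={a, b, c, d, e, f}
  B8:   IN={a, b, d, f}   OUT={a, c, d, f}
  B9:   IN={a, f}   OUT={}

Merge at B5: OUT[B5] = IN[B6] = {a, b, c, d, f}
Applying B5's transfer function to that OUT value gives IN[B5] (row B5 above).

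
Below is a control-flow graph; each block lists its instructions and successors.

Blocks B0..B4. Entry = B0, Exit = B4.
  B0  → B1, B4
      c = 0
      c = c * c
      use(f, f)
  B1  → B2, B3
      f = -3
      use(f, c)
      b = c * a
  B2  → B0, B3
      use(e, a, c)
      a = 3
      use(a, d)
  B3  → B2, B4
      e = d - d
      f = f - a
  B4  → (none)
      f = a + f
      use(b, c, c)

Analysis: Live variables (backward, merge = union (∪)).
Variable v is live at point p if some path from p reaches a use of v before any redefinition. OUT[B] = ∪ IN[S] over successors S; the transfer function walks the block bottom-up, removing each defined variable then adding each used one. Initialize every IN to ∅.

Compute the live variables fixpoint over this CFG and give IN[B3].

Per-block solution:
  B0:  IN={a, b, d, e, f}  OUT={a, b, c, d, e, f}
  B1:  IN={a, c, d, e}  OUT={a, b, c, d, e, f}
  B2:  IN={a, b, c, d, e, f}  OUT={a, b, c, d, e, f}
  B3:  IN={a, b, c, d, f}  OUT={a, b, c, d, e, f}
  B4:  IN={a, b, c, f}  OUT={}

Merge at B3: OUT[B3] = IN[B2] ⊔ IN[B4] = {a, b, c, d, e, f}
Applying B3's transfer function to that OUT value gives IN[B3] (row B3 above).

Answer: {a, b, c, d, f}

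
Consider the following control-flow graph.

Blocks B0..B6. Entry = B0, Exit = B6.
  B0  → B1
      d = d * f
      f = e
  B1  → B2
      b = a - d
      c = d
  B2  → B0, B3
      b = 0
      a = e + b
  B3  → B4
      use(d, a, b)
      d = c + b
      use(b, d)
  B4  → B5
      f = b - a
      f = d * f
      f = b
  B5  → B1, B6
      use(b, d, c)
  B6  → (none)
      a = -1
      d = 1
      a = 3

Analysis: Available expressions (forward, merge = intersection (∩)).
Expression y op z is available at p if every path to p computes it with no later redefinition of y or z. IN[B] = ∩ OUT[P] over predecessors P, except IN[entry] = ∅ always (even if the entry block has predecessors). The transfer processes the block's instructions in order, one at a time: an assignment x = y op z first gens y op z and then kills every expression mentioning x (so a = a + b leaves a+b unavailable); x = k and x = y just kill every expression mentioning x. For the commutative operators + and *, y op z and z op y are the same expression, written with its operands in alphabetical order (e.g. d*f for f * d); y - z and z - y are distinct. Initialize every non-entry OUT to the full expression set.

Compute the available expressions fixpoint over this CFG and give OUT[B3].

Answer: {b+c, b+e}

Trace:
Fixpoint table:
  B0: | IN={} | OUT={}
  B1: | IN={} | OUT={a-d}
  B2: | IN={a-d} | OUT={b+e}
  B3: | IN={b+e} | OUT={b+c, b+e}
  B4: | IN={b+c, b+e} | OUT={b+c, b+e, b-a}
  B5: | IN={b+c, b+e, b-a} | OUT={b+c, b+e, b-a}
  B6: | IN={b+c, b+e, b-a} | OUT={b+c, b+e}

Merge at B3: IN[B3] = OUT[B2] = {b+e}
Applying B3's transfer function to that IN value gives OUT[B3] (row B3 above).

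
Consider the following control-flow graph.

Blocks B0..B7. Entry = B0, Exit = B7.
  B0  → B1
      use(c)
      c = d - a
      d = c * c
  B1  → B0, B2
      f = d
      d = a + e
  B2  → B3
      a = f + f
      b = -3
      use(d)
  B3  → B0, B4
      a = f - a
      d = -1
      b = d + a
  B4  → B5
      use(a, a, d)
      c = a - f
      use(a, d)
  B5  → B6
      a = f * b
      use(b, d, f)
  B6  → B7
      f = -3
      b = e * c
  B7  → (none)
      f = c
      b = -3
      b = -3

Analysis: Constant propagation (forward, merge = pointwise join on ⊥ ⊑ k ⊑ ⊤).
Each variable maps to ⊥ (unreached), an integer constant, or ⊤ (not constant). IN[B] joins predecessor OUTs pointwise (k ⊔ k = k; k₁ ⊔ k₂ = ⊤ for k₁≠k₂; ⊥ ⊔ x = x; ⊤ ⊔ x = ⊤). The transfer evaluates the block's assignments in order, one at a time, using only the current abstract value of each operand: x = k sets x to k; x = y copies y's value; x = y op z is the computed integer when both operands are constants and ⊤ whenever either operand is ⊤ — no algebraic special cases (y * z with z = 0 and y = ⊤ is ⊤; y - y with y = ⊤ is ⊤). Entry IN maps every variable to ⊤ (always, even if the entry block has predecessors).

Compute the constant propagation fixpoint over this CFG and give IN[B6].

Converged values:
  B0:  IN=(all ⊤)  OUT=(all ⊤)
  B1:  IN=(all ⊤)  OUT=(all ⊤)
  B2:  IN=(all ⊤)  OUT={b:-3; rest ⊤}
  B3:  IN={b:-3; rest ⊤}  OUT={d:-1; rest ⊤}
  B4:  IN={d:-1; rest ⊤}  OUT={d:-1; rest ⊤}
  B5:  IN={d:-1; rest ⊤}  OUT={d:-1; rest ⊤}
  B6:  IN={d:-1; rest ⊤}  OUT={d:-1, f:-3; rest ⊤}
  B7:  IN={d:-1, f:-3; rest ⊤}  OUT={b:-3, d:-1; rest ⊤}

Merge at B6: IN[B6] = OUT[B5] = {a: ⊤, b: ⊤, c: ⊤, d: -1, e: ⊤, f: ⊤}

Answer: {a: ⊤, b: ⊤, c: ⊤, d: -1, e: ⊤, f: ⊤}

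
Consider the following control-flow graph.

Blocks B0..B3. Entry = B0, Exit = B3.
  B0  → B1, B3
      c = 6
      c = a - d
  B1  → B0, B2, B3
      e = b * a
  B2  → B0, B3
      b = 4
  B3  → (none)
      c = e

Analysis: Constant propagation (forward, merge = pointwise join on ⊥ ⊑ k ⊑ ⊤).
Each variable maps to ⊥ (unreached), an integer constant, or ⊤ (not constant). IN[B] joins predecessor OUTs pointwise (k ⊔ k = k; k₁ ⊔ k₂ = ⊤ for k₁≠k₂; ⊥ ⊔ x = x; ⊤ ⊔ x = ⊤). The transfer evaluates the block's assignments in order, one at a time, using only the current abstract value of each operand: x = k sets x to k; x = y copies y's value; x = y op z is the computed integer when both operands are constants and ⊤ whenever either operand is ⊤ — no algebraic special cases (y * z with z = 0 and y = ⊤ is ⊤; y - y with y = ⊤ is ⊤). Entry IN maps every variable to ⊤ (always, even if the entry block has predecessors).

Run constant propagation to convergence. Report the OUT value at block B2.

Answer: {a: ⊤, b: 4, c: ⊤, d: ⊤, e: ⊤, f: ⊤}

Derivation:
Per-block solution:
  B0:   IN=(all ⊤)   OUT=(all ⊤)
  B1:   IN=(all ⊤)   OUT=(all ⊤)
  B2:   IN=(all ⊤)   OUT={b:4; rest ⊤}
  B3:   IN=(all ⊤)   OUT=(all ⊤)

Merge at B2: IN[B2] = OUT[B1] = {a: ⊤, b: ⊤, c: ⊤, d: ⊤, e: ⊤, f: ⊤}
Applying B2's transfer function to that IN value gives OUT[B2] (row B2 above).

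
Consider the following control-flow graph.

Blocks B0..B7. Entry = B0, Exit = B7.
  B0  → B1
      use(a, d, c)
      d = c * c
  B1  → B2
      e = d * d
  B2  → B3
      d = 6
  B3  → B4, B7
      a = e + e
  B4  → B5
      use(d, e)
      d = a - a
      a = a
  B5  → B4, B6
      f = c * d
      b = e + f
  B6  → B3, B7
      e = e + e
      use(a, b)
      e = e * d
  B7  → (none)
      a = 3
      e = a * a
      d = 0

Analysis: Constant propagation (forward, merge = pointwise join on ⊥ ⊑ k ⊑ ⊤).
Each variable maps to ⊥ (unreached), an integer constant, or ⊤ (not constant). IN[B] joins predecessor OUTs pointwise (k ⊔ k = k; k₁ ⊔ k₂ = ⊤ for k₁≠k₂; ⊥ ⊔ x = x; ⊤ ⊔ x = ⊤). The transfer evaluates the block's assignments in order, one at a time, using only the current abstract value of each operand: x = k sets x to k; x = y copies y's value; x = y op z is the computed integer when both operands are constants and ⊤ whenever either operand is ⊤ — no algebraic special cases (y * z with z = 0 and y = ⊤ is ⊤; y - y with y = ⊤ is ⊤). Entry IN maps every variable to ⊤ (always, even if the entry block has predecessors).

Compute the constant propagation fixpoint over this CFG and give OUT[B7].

Per-block solution:
  B0:  IN=(all ⊤)  OUT=(all ⊤)
  B1:  IN=(all ⊤)  OUT=(all ⊤)
  B2:  IN=(all ⊤)  OUT={d:6; rest ⊤}
  B3:  IN=(all ⊤)  OUT=(all ⊤)
  B4:  IN=(all ⊤)  OUT=(all ⊤)
  B5:  IN=(all ⊤)  OUT=(all ⊤)
  B6:  IN=(all ⊤)  OUT=(all ⊤)
  B7:  IN=(all ⊤)  OUT={a:3, d:0, e:9; rest ⊤}

Merge at B7: IN[B7] = OUT[B3] ⊔ OUT[B6] = {a: ⊤, b: ⊤, c: ⊤, d: ⊤, e: ⊤, f: ⊤}
Applying B7's transfer function to that IN value gives OUT[B7] (row B7 above).

Answer: {a: 3, b: ⊤, c: ⊤, d: 0, e: 9, f: ⊤}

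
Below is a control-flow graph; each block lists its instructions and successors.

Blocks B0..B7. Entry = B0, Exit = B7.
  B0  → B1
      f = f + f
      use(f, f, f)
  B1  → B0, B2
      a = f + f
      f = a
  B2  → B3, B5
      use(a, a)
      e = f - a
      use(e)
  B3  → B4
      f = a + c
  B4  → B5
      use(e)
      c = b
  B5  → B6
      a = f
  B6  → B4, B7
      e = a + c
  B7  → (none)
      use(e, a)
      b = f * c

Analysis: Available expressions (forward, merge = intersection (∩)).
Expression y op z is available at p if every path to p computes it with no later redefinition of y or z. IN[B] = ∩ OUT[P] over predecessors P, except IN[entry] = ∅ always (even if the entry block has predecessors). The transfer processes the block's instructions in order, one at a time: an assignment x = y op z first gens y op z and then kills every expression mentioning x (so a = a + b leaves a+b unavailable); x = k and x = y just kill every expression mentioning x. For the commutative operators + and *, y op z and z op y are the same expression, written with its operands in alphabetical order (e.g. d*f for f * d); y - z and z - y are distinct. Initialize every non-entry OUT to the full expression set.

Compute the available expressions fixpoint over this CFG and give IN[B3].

Converged values:
  B0: | IN={} | OUT={}
  B1: | IN={} | OUT={}
  B2: | IN={} | OUT={f-a}
  B3: | IN={f-a} | OUT={a+c}
  B4: | IN={a+c} | OUT={}
  B5: | IN={} | OUT={}
  B6: | IN={} | OUT={a+c}
  B7: | IN={a+c} | OUT={a+c, c*f}

Merge at B3: IN[B3] = OUT[B2] = {f-a}

Answer: {f-a}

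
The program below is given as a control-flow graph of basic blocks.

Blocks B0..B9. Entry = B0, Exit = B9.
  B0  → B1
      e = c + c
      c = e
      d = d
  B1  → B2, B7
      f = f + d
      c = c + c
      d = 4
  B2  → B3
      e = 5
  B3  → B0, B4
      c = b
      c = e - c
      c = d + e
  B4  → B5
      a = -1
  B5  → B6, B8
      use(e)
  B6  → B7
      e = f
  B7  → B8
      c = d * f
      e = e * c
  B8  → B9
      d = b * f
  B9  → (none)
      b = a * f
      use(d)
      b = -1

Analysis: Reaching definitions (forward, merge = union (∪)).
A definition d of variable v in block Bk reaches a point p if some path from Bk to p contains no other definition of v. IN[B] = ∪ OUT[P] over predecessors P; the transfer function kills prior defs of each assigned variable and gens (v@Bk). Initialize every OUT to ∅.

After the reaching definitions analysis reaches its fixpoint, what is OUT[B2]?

Converged values:
  B0:   IN={c@B3, d@B1, e@B2, f@B1}   OUT={c@B0, d@B0, e@B0, f@B1}
  B1:   IN={c@B0, d@B0, e@B0, f@B1}   OUT={c@B1, d@B1, e@B0, f@B1}
  B2:   IN={c@B1, d@B1, e@B0, f@B1}   OUT={c@B1, d@B1, e@B2, f@B1}
  B3:   IN={c@B1, d@B1, e@B2, f@B1}   OUT={c@B3, d@B1, e@B2, f@B1}
  B4:   IN={c@B3, d@B1, e@B2, f@B1}   OUT={a@B4, c@B3, d@B1, e@B2, f@B1}
  B5:   IN={a@B4, c@B3, d@B1, e@B2, f@B1}   OUT={a@B4, c@B3, d@B1, e@B2, f@B1}
  B6:   IN={a@B4, c@B3, d@B1, e@B2, f@B1}   OUT={a@B4, c@B3, d@B1, e@B6, f@B1}
  B7:   IN={a@B4, c@B1, c@B3, d@B1, e@B0, e@B6, f@B1}   OUT={a@B4, c@B7, d@B1, e@B7, f@B1}
  B8:   IN={a@B4, c@B3, c@B7, d@B1, e@B2, e@B7, f@B1}   OUT={a@B4, c@B3, c@B7, d@B8, e@B2, e@B7, f@B1}
  B9:   IN={a@B4, c@B3, c@B7, d@B8, e@B2, e@B7, f@B1}   OUT={a@B4, b@B9, c@B3, c@B7, d@B8, e@B2, e@B7, f@B1}

Merge at B2: IN[B2] = OUT[B1] = {c@B1, d@B1, e@B0, f@B1}
Applying B2's transfer function to that IN value gives OUT[B2] (row B2 above).

Answer: {c@B1, d@B1, e@B2, f@B1}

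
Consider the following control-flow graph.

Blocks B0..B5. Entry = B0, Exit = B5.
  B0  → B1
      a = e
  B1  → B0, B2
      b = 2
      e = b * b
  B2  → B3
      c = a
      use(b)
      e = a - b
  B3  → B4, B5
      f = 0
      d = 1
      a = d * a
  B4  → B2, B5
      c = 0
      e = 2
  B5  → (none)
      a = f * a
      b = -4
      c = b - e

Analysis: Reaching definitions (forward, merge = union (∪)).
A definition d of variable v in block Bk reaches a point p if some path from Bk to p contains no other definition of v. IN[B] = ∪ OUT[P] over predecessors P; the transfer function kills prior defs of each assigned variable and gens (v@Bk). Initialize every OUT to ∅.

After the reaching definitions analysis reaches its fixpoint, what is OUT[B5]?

Answer: {a@B5, b@B5, c@B5, d@B3, e@B2, e@B4, f@B3}

Trace:
Fixpoint table:
  B0:  IN={a@B0, b@B1, e@B1}  OUT={a@B0, b@B1, e@B1}
  B1:  IN={a@B0, b@B1, e@B1}  OUT={a@B0, b@B1, e@B1}
  B2:  IN={a@B0, a@B3, b@B1, c@B4, d@B3, e@B1, e@B4, f@B3}  OUT={a@B0, a@B3, b@B1, c@B2, d@B3, e@B2, f@B3}
  B3:  IN={a@B0, a@B3, b@B1, c@B2, d@B3, e@B2, f@B3}  OUT={a@B3, b@B1, c@B2, d@B3, e@B2, f@B3}
  B4:  IN={a@B3, b@B1, c@B2, d@B3, e@B2, f@B3}  OUT={a@B3, b@B1, c@B4, d@B3, e@B4, f@B3}
  B5:  IN={a@B3, b@B1, c@B2, c@B4, d@B3, e@B2, e@B4, f@B3}  OUT={a@B5, b@B5, c@B5, d@B3, e@B2, e@B4, f@B3}

Merge at B5: IN[B5] = OUT[B3] ⊔ OUT[B4] = {a@B3, b@B1, c@B2, c@B4, d@B3, e@B2, e@B4, f@B3}
Applying B5's transfer function to that IN value gives OUT[B5] (row B5 above).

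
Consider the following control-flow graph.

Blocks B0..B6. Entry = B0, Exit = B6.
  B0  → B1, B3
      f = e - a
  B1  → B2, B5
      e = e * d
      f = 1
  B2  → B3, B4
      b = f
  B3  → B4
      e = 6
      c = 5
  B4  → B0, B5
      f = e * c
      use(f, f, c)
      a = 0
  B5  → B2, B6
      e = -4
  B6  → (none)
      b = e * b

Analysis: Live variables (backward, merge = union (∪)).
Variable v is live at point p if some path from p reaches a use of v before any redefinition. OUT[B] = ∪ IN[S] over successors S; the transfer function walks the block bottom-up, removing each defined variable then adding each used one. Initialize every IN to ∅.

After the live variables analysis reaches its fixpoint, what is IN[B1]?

Answer: {b, c, d, e}

Working:
Converged values:
  B0:   IN={a, b, c, d, e}   OUT={b, c, d, e}
  B1:   IN={b, c, d, e}   OUT={b, c, d, e, f}
  B2:   IN={c, d, e, f}   OUT={b, c, d, e}
  B3:   IN={b, d}   OUT={b, c, d, e}
  B4:   IN={b, c, d, e}   OUT={a, b, c, d, e, f}
  B5:   IN={b, c, d, f}   OUT={b, c, d, e, f}
  B6:   IN={b, e}   OUT={}

Merge at B1: OUT[B1] = IN[B2] ⊔ IN[B5] = {b, c, d, e, f}
Applying B1's transfer function to that OUT value gives IN[B1] (row B1 above).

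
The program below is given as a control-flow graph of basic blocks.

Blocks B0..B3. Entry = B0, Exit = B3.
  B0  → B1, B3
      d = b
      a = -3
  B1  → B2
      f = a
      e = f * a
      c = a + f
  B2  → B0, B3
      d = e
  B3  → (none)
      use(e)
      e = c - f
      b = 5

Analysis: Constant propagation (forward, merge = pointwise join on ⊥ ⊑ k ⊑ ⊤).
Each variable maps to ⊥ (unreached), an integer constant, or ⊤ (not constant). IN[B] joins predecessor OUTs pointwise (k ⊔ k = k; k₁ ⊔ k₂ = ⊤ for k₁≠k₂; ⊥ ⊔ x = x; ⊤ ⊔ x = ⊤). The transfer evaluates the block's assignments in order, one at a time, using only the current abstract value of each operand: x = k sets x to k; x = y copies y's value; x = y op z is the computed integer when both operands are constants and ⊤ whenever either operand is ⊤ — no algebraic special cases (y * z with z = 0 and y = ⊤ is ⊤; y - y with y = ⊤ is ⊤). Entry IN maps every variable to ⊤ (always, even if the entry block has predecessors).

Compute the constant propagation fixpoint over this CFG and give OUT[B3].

Answer: {a: -3, b: 5, c: ⊤, d: ⊤, e: ⊤, f: ⊤}

Working:
Converged values:
  B0:  IN=(all ⊤)  OUT={a:-3; rest ⊤}
  B1:  IN={a:-3; rest ⊤}  OUT={a:-3, c:-6, e:9, f:-3; rest ⊤}
  B2:  IN={a:-3, c:-6, e:9, f:-3; rest ⊤}  OUT={a:-3, c:-6, d:9, e:9, f:-3; rest ⊤}
  B3:  IN={a:-3; rest ⊤}  OUT={a:-3, b:5; rest ⊤}

Merge at B3: IN[B3] = OUT[B0] ⊔ OUT[B2] = {a: -3, b: ⊤, c: ⊤, d: ⊤, e: ⊤, f: ⊤}
Applying B3's transfer function to that IN value gives OUT[B3] (row B3 above).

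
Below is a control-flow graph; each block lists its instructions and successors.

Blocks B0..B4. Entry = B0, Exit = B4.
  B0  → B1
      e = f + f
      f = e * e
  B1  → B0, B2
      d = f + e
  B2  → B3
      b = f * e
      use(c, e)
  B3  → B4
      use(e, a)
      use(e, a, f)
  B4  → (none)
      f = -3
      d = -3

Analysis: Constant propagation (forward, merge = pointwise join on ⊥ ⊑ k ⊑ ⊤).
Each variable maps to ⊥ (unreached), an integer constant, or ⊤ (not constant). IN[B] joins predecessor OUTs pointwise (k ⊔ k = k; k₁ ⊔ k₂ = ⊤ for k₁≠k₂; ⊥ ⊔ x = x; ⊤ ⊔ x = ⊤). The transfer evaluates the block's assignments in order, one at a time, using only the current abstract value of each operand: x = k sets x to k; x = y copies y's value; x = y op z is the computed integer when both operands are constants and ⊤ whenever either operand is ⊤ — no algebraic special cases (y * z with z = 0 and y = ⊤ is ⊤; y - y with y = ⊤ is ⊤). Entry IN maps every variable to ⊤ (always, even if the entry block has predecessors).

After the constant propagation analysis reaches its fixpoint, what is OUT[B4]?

Fixpoint table:
  B0: | IN=(all ⊤) | OUT=(all ⊤)
  B1: | IN=(all ⊤) | OUT=(all ⊤)
  B2: | IN=(all ⊤) | OUT=(all ⊤)
  B3: | IN=(all ⊤) | OUT=(all ⊤)
  B4: | IN=(all ⊤) | OUT={d:-3, f:-3; rest ⊤}

Merge at B4: IN[B4] = OUT[B3] = {a: ⊤, b: ⊤, c: ⊤, d: ⊤, e: ⊤, f: ⊤}
Applying B4's transfer function to that IN value gives OUT[B4] (row B4 above).

Answer: {a: ⊤, b: ⊤, c: ⊤, d: -3, e: ⊤, f: -3}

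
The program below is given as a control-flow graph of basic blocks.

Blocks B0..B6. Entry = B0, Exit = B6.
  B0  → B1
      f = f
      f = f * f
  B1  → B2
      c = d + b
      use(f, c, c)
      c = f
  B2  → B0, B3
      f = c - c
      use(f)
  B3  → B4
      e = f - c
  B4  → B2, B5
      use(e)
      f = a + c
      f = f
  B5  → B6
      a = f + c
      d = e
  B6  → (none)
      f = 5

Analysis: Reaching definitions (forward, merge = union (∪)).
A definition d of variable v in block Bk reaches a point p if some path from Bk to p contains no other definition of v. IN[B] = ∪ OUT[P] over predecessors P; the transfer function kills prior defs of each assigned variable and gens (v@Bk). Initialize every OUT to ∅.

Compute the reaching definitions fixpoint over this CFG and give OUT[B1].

Fixpoint table:
  B0:  IN={c@B1, e@B3, f@B2}  OUT={c@B1, e@B3, f@B0}
  B1:  IN={c@B1, e@B3, f@B0}  OUT={c@B1, e@B3, f@B0}
  B2:  IN={c@B1, e@B3, f@B0, f@B4}  OUT={c@B1, e@B3, f@B2}
  B3:  IN={c@B1, e@B3, f@B2}  OUT={c@B1, e@B3, f@B2}
  B4:  IN={c@B1, e@B3, f@B2}  OUT={c@B1, e@B3, f@B4}
  B5:  IN={c@B1, e@B3, f@B4}  OUT={a@B5, c@B1, d@B5, e@B3, f@B4}
  B6:  IN={a@B5, c@B1, d@B5, e@B3, f@B4}  OUT={a@B5, c@B1, d@B5, e@B3, f@B6}

Merge at B1: IN[B1] = OUT[B0] = {c@B1, e@B3, f@B0}
Applying B1's transfer function to that IN value gives OUT[B1] (row B1 above).

Answer: {c@B1, e@B3, f@B0}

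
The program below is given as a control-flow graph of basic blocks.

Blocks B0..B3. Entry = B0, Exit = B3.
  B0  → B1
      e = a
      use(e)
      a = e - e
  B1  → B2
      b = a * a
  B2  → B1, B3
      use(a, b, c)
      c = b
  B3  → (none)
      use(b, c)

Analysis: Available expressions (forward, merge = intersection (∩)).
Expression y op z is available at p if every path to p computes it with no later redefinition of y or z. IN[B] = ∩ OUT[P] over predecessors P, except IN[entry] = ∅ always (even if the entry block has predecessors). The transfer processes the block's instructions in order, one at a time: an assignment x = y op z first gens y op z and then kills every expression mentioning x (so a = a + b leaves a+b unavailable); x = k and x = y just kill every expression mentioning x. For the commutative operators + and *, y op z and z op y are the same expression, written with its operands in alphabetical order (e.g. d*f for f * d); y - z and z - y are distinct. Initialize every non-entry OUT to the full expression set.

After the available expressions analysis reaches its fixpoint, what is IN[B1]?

Answer: {e-e}

Derivation:
Converged values:
  B0:  IN={}  OUT={e-e}
  B1:  IN={e-e}  OUT={a*a, e-e}
  B2:  IN={a*a, e-e}  OUT={a*a, e-e}
  B3:  IN={a*a, e-e}  OUT={a*a, e-e}

Merge at B1: IN[B1] = OUT[B0] ∩ OUT[B2] = {e-e}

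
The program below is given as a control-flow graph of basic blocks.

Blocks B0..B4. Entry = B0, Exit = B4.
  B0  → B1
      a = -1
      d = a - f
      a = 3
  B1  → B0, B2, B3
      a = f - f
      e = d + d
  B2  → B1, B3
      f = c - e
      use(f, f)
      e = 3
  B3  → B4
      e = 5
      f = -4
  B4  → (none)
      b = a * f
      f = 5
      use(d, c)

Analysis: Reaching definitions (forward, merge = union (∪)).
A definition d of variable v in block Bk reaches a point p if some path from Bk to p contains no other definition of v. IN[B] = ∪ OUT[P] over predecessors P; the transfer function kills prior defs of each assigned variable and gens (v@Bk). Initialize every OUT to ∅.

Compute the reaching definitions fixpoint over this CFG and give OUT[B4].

Answer: {a@B1, b@B4, d@B0, e@B3, f@B4}

Derivation:
Converged values:
  B0:  IN={a@B1, d@B0, e@B1, f@B2}  OUT={a@B0, d@B0, e@B1, f@B2}
  B1:  IN={a@B0, a@B1, d@B0, e@B1, e@B2, f@B2}  OUT={a@B1, d@B0, e@B1, f@B2}
  B2:  IN={a@B1, d@B0, e@B1, f@B2}  OUT={a@B1, d@B0, e@B2, f@B2}
  B3:  IN={a@B1, d@B0, e@B1, e@B2, f@B2}  OUT={a@B1, d@B0, e@B3, f@B3}
  B4:  IN={a@B1, d@B0, e@B3, f@B3}  OUT={a@B1, b@B4, d@B0, e@B3, f@B4}

Merge at B4: IN[B4] = OUT[B3] = {a@B1, d@B0, e@B3, f@B3}
Applying B4's transfer function to that IN value gives OUT[B4] (row B4 above).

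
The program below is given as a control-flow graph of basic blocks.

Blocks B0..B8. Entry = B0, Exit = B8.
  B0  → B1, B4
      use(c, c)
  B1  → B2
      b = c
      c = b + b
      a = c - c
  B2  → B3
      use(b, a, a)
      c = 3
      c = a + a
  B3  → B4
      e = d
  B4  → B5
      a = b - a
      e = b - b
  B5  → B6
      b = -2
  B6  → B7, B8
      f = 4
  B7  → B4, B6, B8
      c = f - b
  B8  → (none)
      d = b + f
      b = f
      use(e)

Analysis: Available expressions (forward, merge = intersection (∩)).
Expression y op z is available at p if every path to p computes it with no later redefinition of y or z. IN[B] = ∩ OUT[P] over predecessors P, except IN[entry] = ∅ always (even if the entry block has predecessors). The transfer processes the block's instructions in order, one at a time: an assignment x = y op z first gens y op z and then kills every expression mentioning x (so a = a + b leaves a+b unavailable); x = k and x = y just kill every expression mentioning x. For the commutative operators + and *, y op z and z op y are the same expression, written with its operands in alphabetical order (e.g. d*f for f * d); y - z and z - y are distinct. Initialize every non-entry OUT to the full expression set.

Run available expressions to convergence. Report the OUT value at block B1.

Converged values:
  B0:   IN={}   OUT={}
  B1:   IN={}   OUT={b+b, c-c}
  B2:   IN={b+b, c-c}   OUT={a+a, b+b}
  B3:   IN={a+a, b+b}   OUT={a+a, b+b}
  B4:   IN={}   OUT={b-b}
  B5:   IN={b-b}   OUT={}
  B6:   IN={}   OUT={}
  B7:   IN={}   OUT={f-b}
  B8:   IN={}   OUT={}

Merge at B1: IN[B1] = OUT[B0] = {}
Applying B1's transfer function to that IN value gives OUT[B1] (row B1 above).

Answer: {b+b, c-c}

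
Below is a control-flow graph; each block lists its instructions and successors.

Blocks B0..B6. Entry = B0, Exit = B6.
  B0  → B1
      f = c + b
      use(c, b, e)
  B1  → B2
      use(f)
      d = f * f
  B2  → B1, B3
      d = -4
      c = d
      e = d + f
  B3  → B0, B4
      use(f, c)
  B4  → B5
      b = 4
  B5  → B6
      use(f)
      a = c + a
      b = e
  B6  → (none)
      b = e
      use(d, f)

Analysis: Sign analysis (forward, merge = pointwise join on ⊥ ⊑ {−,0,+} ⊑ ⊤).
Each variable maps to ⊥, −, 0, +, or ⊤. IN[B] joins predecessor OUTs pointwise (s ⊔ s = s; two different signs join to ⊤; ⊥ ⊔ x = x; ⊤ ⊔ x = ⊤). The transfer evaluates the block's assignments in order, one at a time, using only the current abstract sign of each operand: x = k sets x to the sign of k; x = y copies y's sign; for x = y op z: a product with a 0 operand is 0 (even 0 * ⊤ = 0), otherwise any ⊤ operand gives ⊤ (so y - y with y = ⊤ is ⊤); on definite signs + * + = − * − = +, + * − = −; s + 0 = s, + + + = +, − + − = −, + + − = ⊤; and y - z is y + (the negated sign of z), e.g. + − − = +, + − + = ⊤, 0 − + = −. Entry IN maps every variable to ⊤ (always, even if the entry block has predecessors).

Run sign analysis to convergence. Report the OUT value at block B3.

Answer: {a: ⊤, b: ⊤, c: -, d: -, e: ⊤, f: ⊤}

Derivation:
Converged values:
  B0:   IN=(all ⊤)   OUT=(all ⊤)
  B1:   IN=(all ⊤)   OUT=(all ⊤)
  B2:   IN=(all ⊤)   OUT={c:-, d:-; rest ⊤}
  B3:   IN={c:-, d:-; rest ⊤}   OUT={c:-, d:-; rest ⊤}
  B4:   IN={c:-, d:-; rest ⊤}   OUT={b:+, c:-, d:-; rest ⊤}
  B5:   IN={b:+, c:-, d:-; rest ⊤}   OUT={c:-, d:-; rest ⊤}
  B6:   IN={c:-, d:-; rest ⊤}   OUT={c:-, d:-; rest ⊤}

Merge at B3: IN[B3] = OUT[B2] = {a: ⊤, b: ⊤, c: -, d: -, e: ⊤, f: ⊤}
Applying B3's transfer function to that IN value gives OUT[B3] (row B3 above).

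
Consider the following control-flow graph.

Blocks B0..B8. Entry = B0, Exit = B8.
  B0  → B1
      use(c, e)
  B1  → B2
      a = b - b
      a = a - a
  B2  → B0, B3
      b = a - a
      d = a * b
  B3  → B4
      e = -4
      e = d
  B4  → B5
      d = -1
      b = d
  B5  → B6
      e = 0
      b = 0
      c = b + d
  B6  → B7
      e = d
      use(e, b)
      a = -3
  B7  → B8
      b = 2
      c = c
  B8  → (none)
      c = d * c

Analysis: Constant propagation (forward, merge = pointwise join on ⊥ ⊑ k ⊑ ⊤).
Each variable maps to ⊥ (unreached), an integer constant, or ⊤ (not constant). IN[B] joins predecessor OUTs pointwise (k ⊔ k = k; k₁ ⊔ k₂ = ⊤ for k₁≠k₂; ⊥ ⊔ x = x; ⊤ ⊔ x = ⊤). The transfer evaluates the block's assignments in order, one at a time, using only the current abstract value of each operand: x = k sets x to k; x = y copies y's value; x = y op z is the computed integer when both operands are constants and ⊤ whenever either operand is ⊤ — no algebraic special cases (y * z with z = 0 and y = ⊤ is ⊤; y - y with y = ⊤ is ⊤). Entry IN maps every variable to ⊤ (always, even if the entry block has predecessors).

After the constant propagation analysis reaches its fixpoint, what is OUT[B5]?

Converged values:
  B0:   IN=(all ⊤)   OUT=(all ⊤)
  B1:   IN=(all ⊤)   OUT=(all ⊤)
  B2:   IN=(all ⊤)   OUT=(all ⊤)
  B3:   IN=(all ⊤)   OUT=(all ⊤)
  B4:   IN=(all ⊤)   OUT={b:-1, d:-1; rest ⊤}
  B5:   IN={b:-1, d:-1; rest ⊤}   OUT={b:0, c:-1, d:-1, e:0; rest ⊤}
  B6:   IN={b:0, c:-1, d:-1, e:0; rest ⊤}   OUT={a:-3, b:0, c:-1, d:-1, e:-1; rest ⊤}
  B7:   IN={a:-3, b:0, c:-1, d:-1, e:-1; rest ⊤}   OUT={a:-3, b:2, c:-1, d:-1, e:-1; rest ⊤}
  B8:   IN={a:-3, b:2, c:-1, d:-1, e:-1; rest ⊤}   OUT={a:-3, b:2, c:1, d:-1, e:-1; rest ⊤}

Merge at B5: IN[B5] = OUT[B4] = {a: ⊤, b: -1, c: ⊤, d: -1, e: ⊤, f: ⊤}
Applying B5's transfer function to that IN value gives OUT[B5] (row B5 above).

Answer: {a: ⊤, b: 0, c: -1, d: -1, e: 0, f: ⊤}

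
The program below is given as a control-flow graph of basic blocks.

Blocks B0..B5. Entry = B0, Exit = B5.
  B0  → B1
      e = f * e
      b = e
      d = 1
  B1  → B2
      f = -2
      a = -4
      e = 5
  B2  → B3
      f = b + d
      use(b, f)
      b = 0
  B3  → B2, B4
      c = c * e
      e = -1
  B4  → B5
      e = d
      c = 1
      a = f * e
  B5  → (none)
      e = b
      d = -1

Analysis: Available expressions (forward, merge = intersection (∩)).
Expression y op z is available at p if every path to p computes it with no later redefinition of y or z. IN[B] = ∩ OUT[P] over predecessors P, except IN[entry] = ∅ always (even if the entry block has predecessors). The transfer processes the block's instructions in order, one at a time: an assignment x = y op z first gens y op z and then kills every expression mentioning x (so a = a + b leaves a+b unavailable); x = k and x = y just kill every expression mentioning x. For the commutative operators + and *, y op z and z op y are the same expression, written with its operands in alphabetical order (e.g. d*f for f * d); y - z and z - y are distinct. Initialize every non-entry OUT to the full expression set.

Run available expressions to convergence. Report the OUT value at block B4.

Answer: {e*f}

Trace:
Fixpoint table:
  B0:   IN={}   OUT={}
  B1:   IN={}   OUT={}
  B2:   IN={}   OUT={}
  B3:   IN={}   OUT={}
  B4:   IN={}   OUT={e*f}
  B5:   IN={e*f}   OUT={}

Merge at B4: IN[B4] = OUT[B3] = {}
Applying B4's transfer function to that IN value gives OUT[B4] (row B4 above).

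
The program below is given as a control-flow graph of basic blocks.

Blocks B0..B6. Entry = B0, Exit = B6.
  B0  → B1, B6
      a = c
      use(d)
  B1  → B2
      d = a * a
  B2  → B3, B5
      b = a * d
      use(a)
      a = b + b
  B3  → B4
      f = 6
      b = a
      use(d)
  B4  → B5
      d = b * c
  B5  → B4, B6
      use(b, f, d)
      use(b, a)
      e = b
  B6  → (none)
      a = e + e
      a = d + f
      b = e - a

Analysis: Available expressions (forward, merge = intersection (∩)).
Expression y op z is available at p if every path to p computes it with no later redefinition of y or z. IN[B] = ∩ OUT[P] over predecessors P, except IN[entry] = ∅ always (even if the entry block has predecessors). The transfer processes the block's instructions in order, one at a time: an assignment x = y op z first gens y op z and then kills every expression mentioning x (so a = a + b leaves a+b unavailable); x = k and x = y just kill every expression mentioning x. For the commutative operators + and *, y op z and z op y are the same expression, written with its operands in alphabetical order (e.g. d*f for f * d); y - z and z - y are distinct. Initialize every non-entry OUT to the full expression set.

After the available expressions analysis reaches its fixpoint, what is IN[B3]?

Converged values:
  B0: | IN={} | OUT={}
  B1: | IN={} | OUT={a*a}
  B2: | IN={a*a} | OUT={b+b}
  B3: | IN={b+b} | OUT={}
  B4: | IN={} | OUT={b*c}
  B5: | IN={} | OUT={}
  B6: | IN={} | OUT={d+f, e+e, e-a}

Merge at B3: IN[B3] = OUT[B2] = {b+b}

Answer: {b+b}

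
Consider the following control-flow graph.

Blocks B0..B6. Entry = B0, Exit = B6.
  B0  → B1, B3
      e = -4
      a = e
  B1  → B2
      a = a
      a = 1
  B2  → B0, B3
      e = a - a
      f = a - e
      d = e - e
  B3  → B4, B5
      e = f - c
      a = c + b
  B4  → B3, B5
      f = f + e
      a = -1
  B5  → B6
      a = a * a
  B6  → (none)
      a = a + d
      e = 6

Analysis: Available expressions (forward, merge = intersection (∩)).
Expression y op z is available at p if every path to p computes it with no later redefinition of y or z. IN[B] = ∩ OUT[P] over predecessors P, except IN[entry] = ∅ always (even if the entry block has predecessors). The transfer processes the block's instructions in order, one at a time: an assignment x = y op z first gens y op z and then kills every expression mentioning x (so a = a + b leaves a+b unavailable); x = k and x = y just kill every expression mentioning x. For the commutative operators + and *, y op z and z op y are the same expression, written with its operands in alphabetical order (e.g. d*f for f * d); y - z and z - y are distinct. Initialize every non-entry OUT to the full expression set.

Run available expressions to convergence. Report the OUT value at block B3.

Answer: {b+c, f-c}

Derivation:
Converged values:
  B0:   IN={}   OUT={}
  B1:   IN={}   OUT={}
  B2:   IN={}   OUT={a-a, a-e, e-e}
  B3:   IN={}   OUT={b+c, f-c}
  B4:   IN={b+c, f-c}   OUT={b+c}
  B5:   IN={b+c}   OUT={b+c}
  B6:   IN={b+c}   OUT={b+c}

Merge at B3: IN[B3] = OUT[B0] ∩ OUT[B2] ∩ OUT[B4] = {}
Applying B3's transfer function to that IN value gives OUT[B3] (row B3 above).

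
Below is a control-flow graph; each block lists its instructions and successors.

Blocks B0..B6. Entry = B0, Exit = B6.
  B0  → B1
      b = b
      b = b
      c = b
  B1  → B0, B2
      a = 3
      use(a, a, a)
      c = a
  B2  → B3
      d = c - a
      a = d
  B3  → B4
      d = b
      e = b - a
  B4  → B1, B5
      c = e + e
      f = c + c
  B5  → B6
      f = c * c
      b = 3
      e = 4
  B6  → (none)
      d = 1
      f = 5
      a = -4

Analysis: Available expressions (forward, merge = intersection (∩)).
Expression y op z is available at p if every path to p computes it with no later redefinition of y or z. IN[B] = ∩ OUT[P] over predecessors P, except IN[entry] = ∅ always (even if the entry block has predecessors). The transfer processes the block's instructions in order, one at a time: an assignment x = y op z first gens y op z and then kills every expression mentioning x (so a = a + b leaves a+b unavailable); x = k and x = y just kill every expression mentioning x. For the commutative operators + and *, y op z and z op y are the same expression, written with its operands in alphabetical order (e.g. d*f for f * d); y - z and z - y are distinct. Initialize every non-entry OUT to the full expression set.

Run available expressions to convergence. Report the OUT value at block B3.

Answer: {b-a}

Derivation:
Per-block solution:
  B0:  IN={}  OUT={}
  B1:  IN={}  OUT={}
  B2:  IN={}  OUT={}
  B3:  IN={}  OUT={b-a}
  B4:  IN={b-a}  OUT={b-a, c+c, e+e}
  B5:  IN={b-a, c+c, e+e}  OUT={c*c, c+c}
  B6:  IN={c*c, c+c}  OUT={c*c, c+c}

Merge at B3: IN[B3] = OUT[B2] = {}
Applying B3's transfer function to that IN value gives OUT[B3] (row B3 above).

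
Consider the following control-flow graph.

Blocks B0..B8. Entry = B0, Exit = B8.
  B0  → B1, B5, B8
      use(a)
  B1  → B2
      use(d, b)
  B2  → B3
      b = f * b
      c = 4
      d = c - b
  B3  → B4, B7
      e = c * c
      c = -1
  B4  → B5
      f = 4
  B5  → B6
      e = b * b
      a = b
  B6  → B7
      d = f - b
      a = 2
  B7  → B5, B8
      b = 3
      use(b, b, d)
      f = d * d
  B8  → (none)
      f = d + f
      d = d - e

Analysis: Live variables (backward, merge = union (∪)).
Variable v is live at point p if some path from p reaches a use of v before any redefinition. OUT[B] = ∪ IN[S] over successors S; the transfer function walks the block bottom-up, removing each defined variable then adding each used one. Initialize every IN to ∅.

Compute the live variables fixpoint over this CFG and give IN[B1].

Per-block solution:
  B0: | IN={a, b, d, e, f} | OUT={b, d, e, f}
  B1: | IN={b, d, f} | OUT={b, f}
  B2: | IN={b, f} | OUT={b, c, d}
  B3: | IN={b, c, d} | OUT={b, d, e}
  B4: | IN={b} | OUT={b, f}
  B5: | IN={b, f} | OUT={b, e, f}
  B6: | IN={b, e, f} | OUT={d, e}
  B7: | IN={d, e} | OUT={b, d, e, f}
  B8: | IN={d, e, f} | OUT={}

Merge at B1: OUT[B1] = IN[B2] = {b, f}
Applying B1's transfer function to that OUT value gives IN[B1] (row B1 above).

Answer: {b, d, f}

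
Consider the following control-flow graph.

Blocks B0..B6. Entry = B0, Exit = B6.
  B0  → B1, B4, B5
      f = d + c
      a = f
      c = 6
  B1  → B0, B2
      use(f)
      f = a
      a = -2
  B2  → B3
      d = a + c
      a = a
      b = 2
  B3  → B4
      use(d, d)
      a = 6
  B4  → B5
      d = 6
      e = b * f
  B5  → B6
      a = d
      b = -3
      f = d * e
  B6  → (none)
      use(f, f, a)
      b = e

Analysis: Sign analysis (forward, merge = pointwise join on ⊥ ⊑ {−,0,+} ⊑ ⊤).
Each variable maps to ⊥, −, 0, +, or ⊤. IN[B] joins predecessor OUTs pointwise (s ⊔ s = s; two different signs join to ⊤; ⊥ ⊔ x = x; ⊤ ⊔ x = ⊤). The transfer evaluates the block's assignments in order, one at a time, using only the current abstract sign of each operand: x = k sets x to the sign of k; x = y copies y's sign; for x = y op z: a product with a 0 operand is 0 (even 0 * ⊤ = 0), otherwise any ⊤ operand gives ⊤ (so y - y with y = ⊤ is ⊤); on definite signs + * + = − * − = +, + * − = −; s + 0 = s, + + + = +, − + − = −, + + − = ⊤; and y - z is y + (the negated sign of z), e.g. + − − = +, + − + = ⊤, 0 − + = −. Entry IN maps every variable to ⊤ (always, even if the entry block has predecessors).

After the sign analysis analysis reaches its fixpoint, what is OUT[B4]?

Converged values:
  B0: | IN=(all ⊤) | OUT={c:+; rest ⊤}
  B1: | IN={c:+; rest ⊤} | OUT={a:-, c:+; rest ⊤}
  B2: | IN={a:-, c:+; rest ⊤} | OUT={a:-, b:+, c:+; rest ⊤}
  B3: | IN={a:-, b:+, c:+; rest ⊤} | OUT={a:+, b:+, c:+; rest ⊤}
  B4: | IN={c:+; rest ⊤} | OUT={c:+, d:+; rest ⊤}
  B5: | IN={c:+; rest ⊤} | OUT={b:-, c:+; rest ⊤}
  B6: | IN={b:-, c:+; rest ⊤} | OUT={c:+; rest ⊤}

Merge at B4: IN[B4] = OUT[B0] ⊔ OUT[B3] = {a: ⊤, b: ⊤, c: +, d: ⊤, e: ⊤, f: ⊤}
Applying B4's transfer function to that IN value gives OUT[B4] (row B4 above).

Answer: {a: ⊤, b: ⊤, c: +, d: +, e: ⊤, f: ⊤}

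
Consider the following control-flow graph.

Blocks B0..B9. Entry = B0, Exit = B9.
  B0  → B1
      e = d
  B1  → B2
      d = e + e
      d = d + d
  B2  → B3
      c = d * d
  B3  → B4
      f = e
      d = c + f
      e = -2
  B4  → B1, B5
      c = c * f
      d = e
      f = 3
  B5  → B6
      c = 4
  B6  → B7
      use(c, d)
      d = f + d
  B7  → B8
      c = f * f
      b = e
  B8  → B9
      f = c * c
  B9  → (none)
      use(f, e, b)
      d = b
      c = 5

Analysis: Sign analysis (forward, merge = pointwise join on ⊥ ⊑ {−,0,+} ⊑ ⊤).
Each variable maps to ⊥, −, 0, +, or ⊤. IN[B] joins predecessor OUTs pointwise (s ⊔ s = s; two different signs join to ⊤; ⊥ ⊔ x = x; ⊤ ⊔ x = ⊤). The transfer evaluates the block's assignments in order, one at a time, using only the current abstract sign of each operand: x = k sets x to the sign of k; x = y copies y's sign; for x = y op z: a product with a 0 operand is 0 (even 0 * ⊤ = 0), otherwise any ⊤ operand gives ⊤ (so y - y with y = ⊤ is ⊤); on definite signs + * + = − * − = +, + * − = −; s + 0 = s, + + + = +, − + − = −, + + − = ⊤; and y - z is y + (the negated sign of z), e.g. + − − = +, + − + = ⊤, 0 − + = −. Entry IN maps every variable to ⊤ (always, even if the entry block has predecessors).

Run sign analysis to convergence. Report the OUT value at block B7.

Fixpoint table:
  B0:  IN=(all ⊤)  OUT=(all ⊤)
  B1:  IN=(all ⊤)  OUT=(all ⊤)
  B2:  IN=(all ⊤)  OUT=(all ⊤)
  B3:  IN=(all ⊤)  OUT={e:-; rest ⊤}
  B4:  IN={e:-; rest ⊤}  OUT={d:-, e:-, f:+; rest ⊤}
  B5:  IN={d:-, e:-, f:+; rest ⊤}  OUT={c:+, d:-, e:-, f:+; rest ⊤}
  B6:  IN={c:+, d:-, e:-, f:+; rest ⊤}  OUT={c:+, e:-, f:+; rest ⊤}
  B7:  IN={c:+, e:-, f:+; rest ⊤}  OUT={b:-, c:+, e:-, f:+; rest ⊤}
  B8:  IN={b:-, c:+, e:-, f:+; rest ⊤}  OUT={b:-, c:+, e:-, f:+; rest ⊤}
  B9:  IN={b:-, c:+, e:-, f:+; rest ⊤}  OUT={b:-, c:+, d:-, e:-, f:+; rest ⊤}

Merge at B7: IN[B7] = OUT[B6] = {a: ⊤, b: ⊤, c: +, d: ⊤, e: -, f: +}
Applying B7's transfer function to that IN value gives OUT[B7] (row B7 above).

Answer: {a: ⊤, b: -, c: +, d: ⊤, e: -, f: +}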